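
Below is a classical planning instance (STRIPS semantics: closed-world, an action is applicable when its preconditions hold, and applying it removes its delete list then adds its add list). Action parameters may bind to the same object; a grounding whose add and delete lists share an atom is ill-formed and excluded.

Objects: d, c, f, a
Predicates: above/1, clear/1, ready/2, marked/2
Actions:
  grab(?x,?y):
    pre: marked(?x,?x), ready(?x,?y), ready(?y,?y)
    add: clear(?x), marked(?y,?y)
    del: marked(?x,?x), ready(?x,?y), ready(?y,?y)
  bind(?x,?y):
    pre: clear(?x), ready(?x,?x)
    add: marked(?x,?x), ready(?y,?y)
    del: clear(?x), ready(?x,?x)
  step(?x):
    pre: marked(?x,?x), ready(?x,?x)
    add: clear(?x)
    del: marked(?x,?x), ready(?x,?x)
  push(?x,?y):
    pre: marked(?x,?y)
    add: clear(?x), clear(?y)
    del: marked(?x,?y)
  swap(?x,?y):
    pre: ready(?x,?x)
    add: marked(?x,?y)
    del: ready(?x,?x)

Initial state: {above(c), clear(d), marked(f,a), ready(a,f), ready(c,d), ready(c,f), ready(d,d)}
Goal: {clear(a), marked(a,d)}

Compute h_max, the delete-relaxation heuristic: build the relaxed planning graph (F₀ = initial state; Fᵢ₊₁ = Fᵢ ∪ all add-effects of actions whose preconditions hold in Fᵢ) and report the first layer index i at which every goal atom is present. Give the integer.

2

F0 = init (7 atoms)
F1 = F0 ∪ {clear(a), clear(f), marked(d,a), marked(d,c), marked(d,d), marked(d,f), ready(a,a), ready(c,c), ready(f,f)}  (16 atoms)
F2 = F1 ∪ {clear(c), marked(a,a), marked(a,c), marked(a,d), marked(a,f), marked(c,a), marked(c,c), marked(c,d), marked(c,f), marked(f,c), marked(f,d), marked(f,f)}  (28 atoms)
goal ⊆ F2  ⇒  h_max = 2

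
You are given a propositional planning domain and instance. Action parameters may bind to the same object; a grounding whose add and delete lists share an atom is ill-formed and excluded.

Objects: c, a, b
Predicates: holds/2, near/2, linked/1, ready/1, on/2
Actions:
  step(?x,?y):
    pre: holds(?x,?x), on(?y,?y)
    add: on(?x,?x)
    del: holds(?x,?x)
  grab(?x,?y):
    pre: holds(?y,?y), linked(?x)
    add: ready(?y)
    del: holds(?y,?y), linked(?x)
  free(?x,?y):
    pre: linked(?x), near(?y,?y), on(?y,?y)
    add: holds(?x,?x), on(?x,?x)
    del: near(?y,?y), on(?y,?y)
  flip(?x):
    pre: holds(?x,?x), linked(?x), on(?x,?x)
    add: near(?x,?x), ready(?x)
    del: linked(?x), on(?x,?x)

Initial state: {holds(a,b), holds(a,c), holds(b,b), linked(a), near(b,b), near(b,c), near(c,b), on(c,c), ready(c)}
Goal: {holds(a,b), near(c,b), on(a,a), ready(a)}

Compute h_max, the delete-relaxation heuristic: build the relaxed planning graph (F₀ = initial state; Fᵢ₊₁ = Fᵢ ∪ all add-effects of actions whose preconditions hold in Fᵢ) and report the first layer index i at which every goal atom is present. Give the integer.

F0 = init (9 atoms)
F1 = F0 ∪ {on(b,b), ready(b)}  (11 atoms)
F2 = F1 ∪ {holds(a,a), on(a,a)}  (13 atoms)
F3 = F2 ∪ {near(a,a), ready(a)}  (15 atoms)
goal ⊆ F3  ⇒  h_max = 3

3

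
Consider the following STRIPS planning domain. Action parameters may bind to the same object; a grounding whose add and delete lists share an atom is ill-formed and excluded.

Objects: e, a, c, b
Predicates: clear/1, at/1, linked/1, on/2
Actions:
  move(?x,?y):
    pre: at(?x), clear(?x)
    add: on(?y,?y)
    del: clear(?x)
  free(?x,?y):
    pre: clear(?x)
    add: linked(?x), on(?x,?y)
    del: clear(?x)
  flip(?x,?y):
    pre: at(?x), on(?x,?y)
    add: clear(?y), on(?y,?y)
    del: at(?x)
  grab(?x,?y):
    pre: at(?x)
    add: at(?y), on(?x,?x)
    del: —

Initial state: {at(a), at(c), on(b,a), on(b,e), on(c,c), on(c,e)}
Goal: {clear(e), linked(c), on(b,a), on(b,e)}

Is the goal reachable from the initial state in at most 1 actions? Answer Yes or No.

1. flip(c,e)  →  {at(a), clear(e), on(b,a), on(b,e), on(c,c), on(c,e), on(e,e)}
2. grab(a,c)  →  {at(a), at(c), clear(e), on(a,a), on(b,a), on(b,e), on(c,c), on(c,e), on(e,e)}
3. flip(c,c)  →  {at(a), clear(c), clear(e), on(a,a), on(b,a), on(b,e), on(c,c), on(c,e), on(e,e)}
4. free(c,e)  →  {at(a), clear(e), linked(c), on(a,a), on(b,a), on(b,e), on(c,c), on(c,e), on(e,e)}
optimal plan length = 4; 4 > 1

No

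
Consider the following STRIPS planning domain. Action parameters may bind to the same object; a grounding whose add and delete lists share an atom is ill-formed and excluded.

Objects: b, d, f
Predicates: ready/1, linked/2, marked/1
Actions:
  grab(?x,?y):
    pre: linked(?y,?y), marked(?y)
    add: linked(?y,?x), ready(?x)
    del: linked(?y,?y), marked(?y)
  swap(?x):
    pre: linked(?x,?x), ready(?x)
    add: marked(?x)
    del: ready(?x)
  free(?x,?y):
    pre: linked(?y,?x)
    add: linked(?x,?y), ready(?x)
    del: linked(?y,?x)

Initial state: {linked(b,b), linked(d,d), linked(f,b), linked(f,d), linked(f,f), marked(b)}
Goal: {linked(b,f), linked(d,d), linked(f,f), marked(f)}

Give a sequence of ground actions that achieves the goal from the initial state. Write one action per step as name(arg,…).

grab(f,b); swap(f)

1. grab(f,b)  →  {linked(b,f), linked(d,d), linked(f,b), linked(f,d), linked(f,f), ready(f)}
2. swap(f)  →  {linked(b,f), linked(d,d), linked(f,b), linked(f,d), linked(f,f), marked(f)}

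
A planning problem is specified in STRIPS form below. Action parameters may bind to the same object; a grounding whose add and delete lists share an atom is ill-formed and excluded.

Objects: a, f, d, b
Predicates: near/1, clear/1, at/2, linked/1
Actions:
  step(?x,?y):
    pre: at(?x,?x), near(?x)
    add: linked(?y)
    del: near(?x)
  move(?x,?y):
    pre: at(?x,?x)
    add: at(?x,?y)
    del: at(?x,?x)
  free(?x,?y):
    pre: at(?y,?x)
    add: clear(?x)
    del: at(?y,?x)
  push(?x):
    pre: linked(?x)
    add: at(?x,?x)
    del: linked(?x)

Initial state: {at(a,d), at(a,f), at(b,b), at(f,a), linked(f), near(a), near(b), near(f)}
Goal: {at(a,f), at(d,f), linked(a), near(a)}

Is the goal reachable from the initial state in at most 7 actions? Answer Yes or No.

Yes

1. step(b,a)  →  {at(a,d), at(a,f), at(b,b), at(f,a), linked(a), linked(f), near(a), near(f)}
2. push(f)  →  {at(a,d), at(a,f), at(b,b), at(f,a), at(f,f), linked(a), near(a), near(f)}
3. step(f,d)  →  {at(a,d), at(a,f), at(b,b), at(f,a), at(f,f), linked(a), linked(d), near(a)}
4. push(d)  →  {at(a,d), at(a,f), at(b,b), at(d,d), at(f,a), at(f,f), linked(a), near(a)}
5. move(d,f)  →  {at(a,d), at(a,f), at(b,b), at(d,f), at(f,a), at(f,f), linked(a), near(a)}
optimal plan length = 5; 5 ≤ 7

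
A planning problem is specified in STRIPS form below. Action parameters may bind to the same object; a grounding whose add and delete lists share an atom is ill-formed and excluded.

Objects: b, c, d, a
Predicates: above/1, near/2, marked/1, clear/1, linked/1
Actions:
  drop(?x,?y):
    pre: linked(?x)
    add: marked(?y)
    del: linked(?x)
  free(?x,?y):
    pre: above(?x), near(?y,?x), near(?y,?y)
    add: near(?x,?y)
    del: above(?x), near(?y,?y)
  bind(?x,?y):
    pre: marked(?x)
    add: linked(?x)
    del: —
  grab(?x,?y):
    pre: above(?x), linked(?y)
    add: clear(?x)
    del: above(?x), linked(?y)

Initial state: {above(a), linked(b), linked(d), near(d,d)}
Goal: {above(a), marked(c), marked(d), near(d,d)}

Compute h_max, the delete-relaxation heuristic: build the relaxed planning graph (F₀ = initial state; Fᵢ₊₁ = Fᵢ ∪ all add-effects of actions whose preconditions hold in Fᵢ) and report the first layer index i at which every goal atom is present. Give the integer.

F0 = init (4 atoms)
F1 = F0 ∪ {clear(a), marked(a), marked(b), marked(c), marked(d)}  (9 atoms)
goal ⊆ F1  ⇒  h_max = 1

1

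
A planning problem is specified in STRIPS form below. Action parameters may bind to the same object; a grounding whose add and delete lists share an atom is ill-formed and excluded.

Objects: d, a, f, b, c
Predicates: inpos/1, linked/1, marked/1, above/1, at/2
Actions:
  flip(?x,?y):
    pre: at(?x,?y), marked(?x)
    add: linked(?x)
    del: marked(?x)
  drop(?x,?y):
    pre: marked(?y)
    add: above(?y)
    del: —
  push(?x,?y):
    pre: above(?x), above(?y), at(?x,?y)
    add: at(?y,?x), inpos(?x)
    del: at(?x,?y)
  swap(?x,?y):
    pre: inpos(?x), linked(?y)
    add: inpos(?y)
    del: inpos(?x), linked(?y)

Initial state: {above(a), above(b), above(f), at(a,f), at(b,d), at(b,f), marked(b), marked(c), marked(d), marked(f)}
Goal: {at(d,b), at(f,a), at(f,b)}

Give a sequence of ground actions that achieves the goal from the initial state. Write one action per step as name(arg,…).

drop(d,d); push(a,f); push(b,d); push(b,f)

1. drop(d,d)  →  {above(a), above(b), above(d), above(f), at(a,f), at(b,d), at(b,f), marked(b), marked(c), marked(d), marked(f)}
2. push(a,f)  →  {above(a), above(b), above(d), above(f), at(b,d), at(b,f), at(f,a), inpos(a), marked(b), marked(c), marked(d), marked(f)}
3. push(b,d)  →  {above(a), above(b), above(d), above(f), at(b,f), at(d,b), at(f,a), inpos(a), inpos(b), marked(b), marked(c), marked(d), marked(f)}
4. push(b,f)  →  {above(a), above(b), above(d), above(f), at(d,b), at(f,a), at(f,b), inpos(a), inpos(b), marked(b), marked(c), marked(d), marked(f)}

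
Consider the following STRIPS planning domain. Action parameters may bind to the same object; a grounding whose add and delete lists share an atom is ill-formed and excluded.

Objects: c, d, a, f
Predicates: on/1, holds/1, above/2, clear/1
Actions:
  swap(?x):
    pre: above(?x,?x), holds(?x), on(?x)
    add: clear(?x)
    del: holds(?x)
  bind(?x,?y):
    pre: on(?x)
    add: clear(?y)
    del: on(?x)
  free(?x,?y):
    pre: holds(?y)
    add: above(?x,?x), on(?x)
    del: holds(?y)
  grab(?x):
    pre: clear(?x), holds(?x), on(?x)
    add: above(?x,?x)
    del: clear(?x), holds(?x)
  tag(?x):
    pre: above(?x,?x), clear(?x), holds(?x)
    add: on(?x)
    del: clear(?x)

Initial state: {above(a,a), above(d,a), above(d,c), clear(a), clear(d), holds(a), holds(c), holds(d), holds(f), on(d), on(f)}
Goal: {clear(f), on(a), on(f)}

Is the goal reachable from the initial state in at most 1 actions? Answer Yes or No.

1. bind(d,f)  →  {above(a,a), above(d,a), above(d,c), clear(a), clear(d), clear(f), holds(a), holds(c), holds(d), holds(f), on(f)}
2. free(a,c)  →  {above(a,a), above(d,a), above(d,c), clear(a), clear(d), clear(f), holds(a), holds(d), holds(f), on(a), on(f)}
optimal plan length = 2; 2 > 1

No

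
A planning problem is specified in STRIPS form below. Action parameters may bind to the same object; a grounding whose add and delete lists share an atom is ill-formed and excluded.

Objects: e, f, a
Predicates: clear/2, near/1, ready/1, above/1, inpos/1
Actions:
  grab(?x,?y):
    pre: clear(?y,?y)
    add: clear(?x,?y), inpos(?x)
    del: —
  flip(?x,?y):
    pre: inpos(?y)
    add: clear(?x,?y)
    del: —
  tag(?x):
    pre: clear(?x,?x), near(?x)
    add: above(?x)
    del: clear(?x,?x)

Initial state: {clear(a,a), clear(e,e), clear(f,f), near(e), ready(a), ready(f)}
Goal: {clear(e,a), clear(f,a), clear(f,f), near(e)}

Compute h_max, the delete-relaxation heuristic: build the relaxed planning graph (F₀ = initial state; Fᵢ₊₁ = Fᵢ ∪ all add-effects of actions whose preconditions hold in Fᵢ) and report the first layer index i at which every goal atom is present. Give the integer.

F0 = init (6 atoms)
F1 = F0 ∪ {above(e), clear(a,e), clear(a,f), clear(e,a), clear(e,f), clear(f,a), clear(f,e), inpos(a), inpos(e), inpos(f)}  (16 atoms)
goal ⊆ F1  ⇒  h_max = 1

1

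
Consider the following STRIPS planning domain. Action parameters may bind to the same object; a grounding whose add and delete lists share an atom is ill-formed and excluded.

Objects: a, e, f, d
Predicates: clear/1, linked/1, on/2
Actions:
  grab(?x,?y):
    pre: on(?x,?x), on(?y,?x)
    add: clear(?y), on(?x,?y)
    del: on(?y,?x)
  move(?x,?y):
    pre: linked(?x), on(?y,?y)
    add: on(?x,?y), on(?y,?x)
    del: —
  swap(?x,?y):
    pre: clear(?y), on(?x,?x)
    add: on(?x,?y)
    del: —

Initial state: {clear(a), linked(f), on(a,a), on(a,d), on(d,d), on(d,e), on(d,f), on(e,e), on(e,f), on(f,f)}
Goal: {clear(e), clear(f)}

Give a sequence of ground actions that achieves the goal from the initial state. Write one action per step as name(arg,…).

grab(f,e); grab(e,f)

1. grab(f,e)  →  {clear(a), clear(e), linked(f), on(a,a), on(a,d), on(d,d), on(d,e), on(d,f), on(e,e), on(f,e), on(f,f)}
2. grab(e,f)  →  {clear(a), clear(e), clear(f), linked(f), on(a,a), on(a,d), on(d,d), on(d,e), on(d,f), on(e,e), on(e,f), on(f,f)}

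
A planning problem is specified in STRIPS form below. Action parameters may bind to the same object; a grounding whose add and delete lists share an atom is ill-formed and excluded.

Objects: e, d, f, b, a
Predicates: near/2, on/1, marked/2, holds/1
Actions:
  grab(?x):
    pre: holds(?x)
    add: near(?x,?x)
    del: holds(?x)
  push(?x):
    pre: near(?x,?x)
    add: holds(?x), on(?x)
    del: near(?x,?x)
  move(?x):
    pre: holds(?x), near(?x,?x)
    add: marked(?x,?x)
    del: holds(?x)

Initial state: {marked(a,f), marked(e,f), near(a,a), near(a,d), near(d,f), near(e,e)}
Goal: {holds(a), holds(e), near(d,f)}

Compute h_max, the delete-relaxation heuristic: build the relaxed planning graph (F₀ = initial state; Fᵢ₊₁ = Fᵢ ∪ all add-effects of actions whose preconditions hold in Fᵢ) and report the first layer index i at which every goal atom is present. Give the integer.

F0 = init (6 atoms)
F1 = F0 ∪ {holds(a), holds(e), on(a), on(e)}  (10 atoms)
goal ⊆ F1  ⇒  h_max = 1

1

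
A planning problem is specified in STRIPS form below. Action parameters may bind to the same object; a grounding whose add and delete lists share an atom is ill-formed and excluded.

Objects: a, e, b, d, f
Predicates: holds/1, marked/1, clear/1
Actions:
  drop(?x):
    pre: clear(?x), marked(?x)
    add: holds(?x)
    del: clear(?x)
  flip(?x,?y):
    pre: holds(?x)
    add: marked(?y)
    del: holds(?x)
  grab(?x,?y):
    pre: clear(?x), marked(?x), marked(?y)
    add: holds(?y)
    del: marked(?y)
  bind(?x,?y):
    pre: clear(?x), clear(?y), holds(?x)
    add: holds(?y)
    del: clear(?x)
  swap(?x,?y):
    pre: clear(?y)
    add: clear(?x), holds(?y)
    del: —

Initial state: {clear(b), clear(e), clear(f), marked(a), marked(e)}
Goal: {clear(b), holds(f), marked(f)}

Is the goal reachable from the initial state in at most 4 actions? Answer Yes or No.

1. drop(e)  →  {clear(b), clear(f), holds(e), marked(a), marked(e)}
2. flip(e,f)  →  {clear(b), clear(f), marked(a), marked(e), marked(f)}
3. drop(f)  →  {clear(b), holds(f), marked(a), marked(e), marked(f)}
optimal plan length = 3; 3 ≤ 4

Yes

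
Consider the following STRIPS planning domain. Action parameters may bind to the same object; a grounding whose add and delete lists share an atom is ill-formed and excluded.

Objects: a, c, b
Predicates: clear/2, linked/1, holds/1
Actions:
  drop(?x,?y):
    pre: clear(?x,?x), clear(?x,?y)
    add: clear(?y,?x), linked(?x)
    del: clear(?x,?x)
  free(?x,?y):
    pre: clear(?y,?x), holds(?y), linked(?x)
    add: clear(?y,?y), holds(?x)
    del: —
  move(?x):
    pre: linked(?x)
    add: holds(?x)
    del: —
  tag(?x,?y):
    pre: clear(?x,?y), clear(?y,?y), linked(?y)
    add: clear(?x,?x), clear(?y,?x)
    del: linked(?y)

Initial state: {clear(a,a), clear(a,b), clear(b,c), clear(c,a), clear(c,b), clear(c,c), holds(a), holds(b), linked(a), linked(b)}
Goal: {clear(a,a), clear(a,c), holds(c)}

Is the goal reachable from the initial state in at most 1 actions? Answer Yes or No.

1. drop(c,a)  →  {clear(a,a), clear(a,b), clear(a,c), clear(b,c), clear(c,a), clear(c,b), holds(a), holds(b), linked(a), linked(b), linked(c)}
2. free(c,a)  →  {clear(a,a), clear(a,b), clear(a,c), clear(b,c), clear(c,a), clear(c,b), holds(a), holds(b), holds(c), linked(a), linked(b), linked(c)}
optimal plan length = 2; 2 > 1

No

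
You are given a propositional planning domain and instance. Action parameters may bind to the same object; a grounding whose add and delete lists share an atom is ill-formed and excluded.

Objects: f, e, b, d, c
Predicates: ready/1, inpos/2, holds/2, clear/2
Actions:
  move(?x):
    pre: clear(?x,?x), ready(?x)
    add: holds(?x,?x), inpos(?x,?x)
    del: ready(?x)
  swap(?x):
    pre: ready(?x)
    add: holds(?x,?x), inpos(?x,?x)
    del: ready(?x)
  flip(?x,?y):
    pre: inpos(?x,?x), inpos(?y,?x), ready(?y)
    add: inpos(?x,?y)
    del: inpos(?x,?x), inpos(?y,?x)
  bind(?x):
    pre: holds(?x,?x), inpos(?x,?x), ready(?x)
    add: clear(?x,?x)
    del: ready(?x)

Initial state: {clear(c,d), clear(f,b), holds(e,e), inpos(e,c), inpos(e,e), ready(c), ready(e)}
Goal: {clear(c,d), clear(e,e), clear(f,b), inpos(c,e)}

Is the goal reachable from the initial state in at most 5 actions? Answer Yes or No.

Yes

1. swap(c)  →  {clear(c,d), clear(f,b), holds(c,c), holds(e,e), inpos(c,c), inpos(e,c), inpos(e,e), ready(e)}
2. flip(c,e)  →  {clear(c,d), clear(f,b), holds(c,c), holds(e,e), inpos(c,e), inpos(e,e), ready(e)}
3. bind(e)  →  {clear(c,d), clear(e,e), clear(f,b), holds(c,c), holds(e,e), inpos(c,e), inpos(e,e)}
optimal plan length = 3; 3 ≤ 5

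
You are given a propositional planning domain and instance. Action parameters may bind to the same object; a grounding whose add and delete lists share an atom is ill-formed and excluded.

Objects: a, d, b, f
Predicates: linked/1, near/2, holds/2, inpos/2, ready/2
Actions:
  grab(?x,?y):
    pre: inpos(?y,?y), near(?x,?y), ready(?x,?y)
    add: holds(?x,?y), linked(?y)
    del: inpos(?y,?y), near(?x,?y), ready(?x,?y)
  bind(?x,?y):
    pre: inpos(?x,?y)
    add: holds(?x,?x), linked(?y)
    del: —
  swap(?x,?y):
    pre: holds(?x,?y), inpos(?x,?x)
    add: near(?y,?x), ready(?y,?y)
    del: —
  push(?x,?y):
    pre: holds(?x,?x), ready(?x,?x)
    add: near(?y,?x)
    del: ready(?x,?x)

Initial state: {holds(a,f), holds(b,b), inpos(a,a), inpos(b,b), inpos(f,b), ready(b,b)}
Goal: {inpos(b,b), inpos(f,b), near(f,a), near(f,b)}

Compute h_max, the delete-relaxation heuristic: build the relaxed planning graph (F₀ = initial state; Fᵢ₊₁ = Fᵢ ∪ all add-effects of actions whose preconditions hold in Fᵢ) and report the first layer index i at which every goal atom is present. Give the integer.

1

F0 = init (6 atoms)
F1 = F0 ∪ {holds(a,a), holds(f,f), linked(a), linked(b), near(a,b), near(b,b), near(d,b), near(f,a), near(f,b), ready(f,f)}  (16 atoms)
goal ⊆ F1  ⇒  h_max = 1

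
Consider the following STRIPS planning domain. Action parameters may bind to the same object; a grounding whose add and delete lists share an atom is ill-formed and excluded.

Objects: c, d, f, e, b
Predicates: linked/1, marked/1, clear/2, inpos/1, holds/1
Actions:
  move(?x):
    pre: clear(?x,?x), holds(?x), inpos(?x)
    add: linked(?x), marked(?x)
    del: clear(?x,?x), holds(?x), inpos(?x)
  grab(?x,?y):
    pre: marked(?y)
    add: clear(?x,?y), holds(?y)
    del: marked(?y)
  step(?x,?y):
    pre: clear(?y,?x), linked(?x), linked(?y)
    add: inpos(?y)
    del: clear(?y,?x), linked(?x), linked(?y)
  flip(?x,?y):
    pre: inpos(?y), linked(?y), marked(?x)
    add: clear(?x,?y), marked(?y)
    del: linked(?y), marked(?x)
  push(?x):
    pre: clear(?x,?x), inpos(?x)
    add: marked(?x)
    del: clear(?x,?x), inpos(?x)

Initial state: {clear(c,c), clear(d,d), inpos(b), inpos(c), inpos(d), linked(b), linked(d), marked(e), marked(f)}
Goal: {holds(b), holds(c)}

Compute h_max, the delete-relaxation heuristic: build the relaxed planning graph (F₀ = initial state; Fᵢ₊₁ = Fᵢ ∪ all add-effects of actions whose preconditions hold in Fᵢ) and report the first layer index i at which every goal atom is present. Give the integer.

F0 = init (9 atoms)
F1 = F0 ∪ {clear(b,e), clear(b,f), clear(c,e), clear(c,f), clear(d,e), clear(d,f), clear(e,b), clear(e,d), clear(e,e), clear(e,f), clear(f,b), clear(f,d), clear(f,e), clear(f,f), holds(e), holds(f), marked(b), marked(c), marked(d)}  (28 atoms)
F2 = F1 ∪ {clear(b,b), clear(b,c), clear(b,d), clear(c,b), clear(c,d), clear(d,b), clear(d,c), clear(e,c), clear(f,c), holds(b), holds(c), holds(d)}  (40 atoms)
goal ⊆ F2  ⇒  h_max = 2

2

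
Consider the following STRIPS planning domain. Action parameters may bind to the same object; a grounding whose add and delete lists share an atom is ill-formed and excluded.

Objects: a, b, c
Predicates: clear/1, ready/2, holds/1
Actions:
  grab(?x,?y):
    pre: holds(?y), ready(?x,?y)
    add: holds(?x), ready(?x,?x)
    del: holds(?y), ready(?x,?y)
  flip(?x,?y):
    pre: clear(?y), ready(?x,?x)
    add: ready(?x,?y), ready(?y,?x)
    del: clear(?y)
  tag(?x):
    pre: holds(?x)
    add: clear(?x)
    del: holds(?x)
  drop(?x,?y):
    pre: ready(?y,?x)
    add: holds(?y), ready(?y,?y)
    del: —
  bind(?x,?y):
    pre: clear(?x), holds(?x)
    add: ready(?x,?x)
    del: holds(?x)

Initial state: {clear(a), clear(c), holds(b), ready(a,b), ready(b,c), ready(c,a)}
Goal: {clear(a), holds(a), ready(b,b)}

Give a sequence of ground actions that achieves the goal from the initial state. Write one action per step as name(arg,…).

grab(a,b); drop(c,b)

1. grab(a,b)  →  {clear(a), clear(c), holds(a), ready(a,a), ready(b,c), ready(c,a)}
2. drop(c,b)  →  {clear(a), clear(c), holds(a), holds(b), ready(a,a), ready(b,b), ready(b,c), ready(c,a)}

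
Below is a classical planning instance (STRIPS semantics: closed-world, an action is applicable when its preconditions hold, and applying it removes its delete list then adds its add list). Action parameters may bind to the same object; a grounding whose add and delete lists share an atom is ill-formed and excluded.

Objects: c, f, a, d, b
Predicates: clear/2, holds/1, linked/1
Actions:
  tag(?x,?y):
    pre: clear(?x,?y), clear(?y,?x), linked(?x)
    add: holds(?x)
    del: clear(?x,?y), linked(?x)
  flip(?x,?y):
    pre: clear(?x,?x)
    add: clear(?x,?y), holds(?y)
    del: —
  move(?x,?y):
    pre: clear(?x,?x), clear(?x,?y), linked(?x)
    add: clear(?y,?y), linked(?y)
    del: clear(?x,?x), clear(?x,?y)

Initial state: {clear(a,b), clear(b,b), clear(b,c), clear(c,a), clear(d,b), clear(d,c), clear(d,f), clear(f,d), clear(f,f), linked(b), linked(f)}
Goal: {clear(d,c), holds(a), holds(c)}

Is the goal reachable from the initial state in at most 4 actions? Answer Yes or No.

1. flip(f,c)  →  {clear(a,b), clear(b,b), clear(b,c), clear(c,a), clear(d,b), clear(d,c), clear(d,f), clear(f,c), clear(f,d), clear(f,f), holds(c), linked(b), linked(f)}
2. flip(f,a)  →  {clear(a,b), clear(b,b), clear(b,c), clear(c,a), clear(d,b), clear(d,c), clear(d,f), clear(f,a), clear(f,c), clear(f,d), clear(f,f), holds(a), holds(c), linked(b), linked(f)}
optimal plan length = 2; 2 ≤ 4

Yes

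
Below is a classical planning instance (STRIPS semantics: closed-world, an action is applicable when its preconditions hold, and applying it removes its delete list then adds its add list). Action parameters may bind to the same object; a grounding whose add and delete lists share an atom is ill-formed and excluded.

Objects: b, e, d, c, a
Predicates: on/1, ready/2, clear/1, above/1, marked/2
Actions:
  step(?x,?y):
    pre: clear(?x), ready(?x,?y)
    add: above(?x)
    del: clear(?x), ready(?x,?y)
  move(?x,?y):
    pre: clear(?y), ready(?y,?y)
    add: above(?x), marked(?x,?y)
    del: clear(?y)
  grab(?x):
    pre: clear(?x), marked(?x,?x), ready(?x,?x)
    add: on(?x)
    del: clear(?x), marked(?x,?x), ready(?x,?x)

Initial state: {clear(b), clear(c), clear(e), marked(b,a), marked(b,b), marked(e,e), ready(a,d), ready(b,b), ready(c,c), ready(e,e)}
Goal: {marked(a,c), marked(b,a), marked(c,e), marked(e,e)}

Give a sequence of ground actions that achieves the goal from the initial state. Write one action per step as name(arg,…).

move(c,e); move(a,c)

1. move(c,e)  →  {above(c), clear(b), clear(c), marked(b,a), marked(b,b), marked(c,e), marked(e,e), ready(a,d), ready(b,b), ready(c,c), ready(e,e)}
2. move(a,c)  →  {above(a), above(c), clear(b), marked(a,c), marked(b,a), marked(b,b), marked(c,e), marked(e,e), ready(a,d), ready(b,b), ready(c,c), ready(e,e)}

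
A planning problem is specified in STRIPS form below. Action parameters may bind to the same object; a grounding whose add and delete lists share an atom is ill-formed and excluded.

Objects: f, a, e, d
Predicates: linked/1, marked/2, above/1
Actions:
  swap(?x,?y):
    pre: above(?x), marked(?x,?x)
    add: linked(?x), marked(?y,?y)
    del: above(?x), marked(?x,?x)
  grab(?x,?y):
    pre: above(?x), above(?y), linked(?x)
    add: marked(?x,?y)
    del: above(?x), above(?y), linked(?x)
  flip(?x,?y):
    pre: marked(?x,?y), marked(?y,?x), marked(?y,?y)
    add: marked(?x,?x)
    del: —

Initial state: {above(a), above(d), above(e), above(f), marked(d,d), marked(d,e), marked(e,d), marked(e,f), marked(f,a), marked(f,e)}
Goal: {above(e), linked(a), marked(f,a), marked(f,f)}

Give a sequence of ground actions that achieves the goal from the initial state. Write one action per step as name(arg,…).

1. swap(d,a)  →  {above(a), above(e), above(f), linked(d), marked(a,a), marked(d,e), marked(e,d), marked(e,f), marked(f,a), marked(f,e)}
2. swap(a,f)  →  {above(e), above(f), linked(a), linked(d), marked(d,e), marked(e,d), marked(e,f), marked(f,a), marked(f,e), marked(f,f)}

swap(d,a); swap(a,f)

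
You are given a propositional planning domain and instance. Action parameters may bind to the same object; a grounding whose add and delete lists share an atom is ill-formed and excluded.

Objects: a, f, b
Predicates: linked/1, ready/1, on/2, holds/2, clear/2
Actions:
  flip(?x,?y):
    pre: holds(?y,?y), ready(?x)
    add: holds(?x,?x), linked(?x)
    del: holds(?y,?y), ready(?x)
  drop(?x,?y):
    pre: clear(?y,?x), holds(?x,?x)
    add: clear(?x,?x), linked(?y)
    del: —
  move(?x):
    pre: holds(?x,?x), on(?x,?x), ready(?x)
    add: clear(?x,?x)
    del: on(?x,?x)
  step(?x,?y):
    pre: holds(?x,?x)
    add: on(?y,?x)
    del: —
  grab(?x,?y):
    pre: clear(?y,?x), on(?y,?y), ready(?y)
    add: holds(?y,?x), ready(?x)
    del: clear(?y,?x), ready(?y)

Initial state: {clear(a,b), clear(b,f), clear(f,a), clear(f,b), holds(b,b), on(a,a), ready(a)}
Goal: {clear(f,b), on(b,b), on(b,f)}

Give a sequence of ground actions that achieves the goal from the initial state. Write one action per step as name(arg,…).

step(b,b); grab(b,a); grab(f,b); flip(f,b); step(f,b)

1. step(b,b)  →  {clear(a,b), clear(b,f), clear(f,a), clear(f,b), holds(b,b), on(a,a), on(b,b), ready(a)}
2. grab(b,a)  →  {clear(b,f), clear(f,a), clear(f,b), holds(a,b), holds(b,b), on(a,a), on(b,b), ready(b)}
3. grab(f,b)  →  {clear(f,a), clear(f,b), holds(a,b), holds(b,b), holds(b,f), on(a,a), on(b,b), ready(f)}
4. flip(f,b)  →  {clear(f,a), clear(f,b), holds(a,b), holds(b,f), holds(f,f), linked(f), on(a,a), on(b,b)}
5. step(f,b)  →  {clear(f,a), clear(f,b), holds(a,b), holds(b,f), holds(f,f), linked(f), on(a,a), on(b,b), on(b,f)}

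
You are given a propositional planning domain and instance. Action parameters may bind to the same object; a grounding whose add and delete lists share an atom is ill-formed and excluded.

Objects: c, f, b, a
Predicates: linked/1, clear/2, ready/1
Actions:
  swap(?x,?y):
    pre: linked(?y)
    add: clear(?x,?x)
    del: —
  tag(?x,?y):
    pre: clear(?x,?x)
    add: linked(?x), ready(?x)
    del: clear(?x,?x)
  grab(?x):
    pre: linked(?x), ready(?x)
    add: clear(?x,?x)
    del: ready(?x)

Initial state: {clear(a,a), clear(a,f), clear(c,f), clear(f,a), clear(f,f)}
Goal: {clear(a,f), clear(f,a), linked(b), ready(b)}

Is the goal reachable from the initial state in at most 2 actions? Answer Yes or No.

1. tag(f,c)  →  {clear(a,a), clear(a,f), clear(c,f), clear(f,a), linked(f), ready(f)}
2. swap(b,f)  →  {clear(a,a), clear(a,f), clear(b,b), clear(c,f), clear(f,a), linked(f), ready(f)}
3. tag(b,c)  →  {clear(a,a), clear(a,f), clear(c,f), clear(f,a), linked(b), linked(f), ready(b), ready(f)}
optimal plan length = 3; 3 > 2

No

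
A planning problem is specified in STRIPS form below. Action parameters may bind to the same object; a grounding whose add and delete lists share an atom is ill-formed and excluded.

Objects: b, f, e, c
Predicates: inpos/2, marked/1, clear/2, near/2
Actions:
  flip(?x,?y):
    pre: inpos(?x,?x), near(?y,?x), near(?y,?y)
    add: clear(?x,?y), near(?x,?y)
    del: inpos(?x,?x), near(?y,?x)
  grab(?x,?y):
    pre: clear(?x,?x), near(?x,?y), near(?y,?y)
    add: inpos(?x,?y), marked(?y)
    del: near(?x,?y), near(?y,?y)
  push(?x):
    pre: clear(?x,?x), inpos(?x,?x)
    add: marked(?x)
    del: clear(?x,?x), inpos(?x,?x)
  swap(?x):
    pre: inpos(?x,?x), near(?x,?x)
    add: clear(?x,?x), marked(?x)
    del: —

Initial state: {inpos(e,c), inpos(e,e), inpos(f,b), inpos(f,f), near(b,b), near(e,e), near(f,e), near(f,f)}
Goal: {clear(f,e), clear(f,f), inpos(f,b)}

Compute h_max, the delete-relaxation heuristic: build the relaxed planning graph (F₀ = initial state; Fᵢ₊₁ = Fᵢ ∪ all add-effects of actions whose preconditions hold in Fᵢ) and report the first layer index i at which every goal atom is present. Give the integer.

F0 = init (8 atoms)
F1 = F0 ∪ {clear(e,e), clear(e,f), clear(f,f), marked(e), marked(f), near(e,f)}  (14 atoms)
F2 = F1 ∪ {clear(f,e), inpos(e,f), inpos(f,e)}  (17 atoms)
goal ⊆ F2  ⇒  h_max = 2

2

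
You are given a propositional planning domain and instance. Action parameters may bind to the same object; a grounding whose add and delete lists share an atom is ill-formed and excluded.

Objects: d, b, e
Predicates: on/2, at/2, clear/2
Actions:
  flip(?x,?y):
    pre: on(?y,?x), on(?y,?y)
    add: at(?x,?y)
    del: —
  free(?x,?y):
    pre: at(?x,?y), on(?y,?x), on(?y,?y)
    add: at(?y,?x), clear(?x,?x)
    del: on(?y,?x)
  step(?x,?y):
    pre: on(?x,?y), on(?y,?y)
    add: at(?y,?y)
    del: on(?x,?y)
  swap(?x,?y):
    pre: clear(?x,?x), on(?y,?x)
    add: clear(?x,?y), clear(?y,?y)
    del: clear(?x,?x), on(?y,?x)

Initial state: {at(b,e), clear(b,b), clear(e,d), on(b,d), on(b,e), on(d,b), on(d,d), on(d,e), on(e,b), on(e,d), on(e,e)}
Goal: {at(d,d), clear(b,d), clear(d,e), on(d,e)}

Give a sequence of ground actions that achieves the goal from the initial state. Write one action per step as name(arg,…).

1. flip(d,d)  →  {at(b,e), at(d,d), clear(b,b), clear(e,d), on(b,d), on(b,e), on(d,b), on(d,d), on(d,e), on(e,b), on(e,d), on(e,e)}
2. swap(b,d)  →  {at(b,e), at(d,d), clear(b,d), clear(d,d), clear(e,d), on(b,d), on(b,e), on(d,d), on(d,e), on(e,b), on(e,d), on(e,e)}
3. swap(d,e)  →  {at(b,e), at(d,d), clear(b,d), clear(d,e), clear(e,d), clear(e,e), on(b,d), on(b,e), on(d,d), on(d,e), on(e,b), on(e,e)}

flip(d,d); swap(b,d); swap(d,e)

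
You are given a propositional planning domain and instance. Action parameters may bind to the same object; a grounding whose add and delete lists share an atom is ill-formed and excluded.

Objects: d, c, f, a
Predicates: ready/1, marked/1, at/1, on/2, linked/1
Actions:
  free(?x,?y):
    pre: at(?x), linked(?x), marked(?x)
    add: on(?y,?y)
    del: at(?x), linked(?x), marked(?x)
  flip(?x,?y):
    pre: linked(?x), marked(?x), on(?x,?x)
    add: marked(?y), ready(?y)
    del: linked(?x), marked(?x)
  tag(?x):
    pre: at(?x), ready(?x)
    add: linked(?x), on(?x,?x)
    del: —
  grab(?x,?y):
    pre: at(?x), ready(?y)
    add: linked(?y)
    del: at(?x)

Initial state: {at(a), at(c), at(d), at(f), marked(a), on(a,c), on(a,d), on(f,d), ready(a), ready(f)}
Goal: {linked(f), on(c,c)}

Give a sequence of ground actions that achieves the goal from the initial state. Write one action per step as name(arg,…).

1. tag(f)  →  {at(a), at(c), at(d), at(f), linked(f), marked(a), on(a,c), on(a,d), on(f,d), on(f,f), ready(a), ready(f)}
2. tag(a)  →  {at(a), at(c), at(d), at(f), linked(a), linked(f), marked(a), on(a,a), on(a,c), on(a,d), on(f,d), on(f,f), ready(a), ready(f)}
3. free(a,c)  →  {at(c), at(d), at(f), linked(f), on(a,a), on(a,c), on(a,d), on(c,c), on(f,d), on(f,f), ready(a), ready(f)}

tag(f); tag(a); free(a,c)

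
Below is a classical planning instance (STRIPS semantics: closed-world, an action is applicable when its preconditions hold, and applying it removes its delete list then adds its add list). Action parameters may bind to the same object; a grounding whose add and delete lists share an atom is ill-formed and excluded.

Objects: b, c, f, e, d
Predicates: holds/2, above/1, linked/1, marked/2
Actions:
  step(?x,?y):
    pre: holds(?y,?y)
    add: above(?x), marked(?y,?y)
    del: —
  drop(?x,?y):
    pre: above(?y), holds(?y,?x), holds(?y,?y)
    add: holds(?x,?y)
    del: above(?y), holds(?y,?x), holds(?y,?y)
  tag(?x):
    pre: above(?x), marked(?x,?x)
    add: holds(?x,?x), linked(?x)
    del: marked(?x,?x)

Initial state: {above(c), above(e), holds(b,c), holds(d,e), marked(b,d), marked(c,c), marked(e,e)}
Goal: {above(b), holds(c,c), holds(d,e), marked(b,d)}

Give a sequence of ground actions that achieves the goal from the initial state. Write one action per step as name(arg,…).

tag(c); step(b,c)

1. tag(c)  →  {above(c), above(e), holds(b,c), holds(c,c), holds(d,e), linked(c), marked(b,d), marked(e,e)}
2. step(b,c)  →  {above(b), above(c), above(e), holds(b,c), holds(c,c), holds(d,e), linked(c), marked(b,d), marked(c,c), marked(e,e)}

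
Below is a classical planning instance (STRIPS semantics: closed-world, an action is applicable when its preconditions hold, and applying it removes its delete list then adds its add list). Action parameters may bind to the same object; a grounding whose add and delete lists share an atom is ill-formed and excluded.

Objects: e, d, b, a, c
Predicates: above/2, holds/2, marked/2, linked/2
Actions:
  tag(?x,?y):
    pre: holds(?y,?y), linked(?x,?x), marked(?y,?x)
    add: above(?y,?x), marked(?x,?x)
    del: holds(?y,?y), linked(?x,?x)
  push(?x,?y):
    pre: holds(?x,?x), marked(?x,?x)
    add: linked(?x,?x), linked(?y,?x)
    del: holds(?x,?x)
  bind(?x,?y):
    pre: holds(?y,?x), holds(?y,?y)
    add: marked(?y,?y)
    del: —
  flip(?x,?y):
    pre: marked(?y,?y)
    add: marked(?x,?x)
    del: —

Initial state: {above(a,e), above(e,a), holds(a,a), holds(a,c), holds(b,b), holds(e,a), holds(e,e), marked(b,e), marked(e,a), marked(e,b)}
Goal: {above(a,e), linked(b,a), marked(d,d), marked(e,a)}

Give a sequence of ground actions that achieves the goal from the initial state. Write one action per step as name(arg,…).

bind(a,a); push(a,b); flip(d,a)

1. bind(a,a)  →  {above(a,e), above(e,a), holds(a,a), holds(a,c), holds(b,b), holds(e,a), holds(e,e), marked(a,a), marked(b,e), marked(e,a), marked(e,b)}
2. push(a,b)  →  {above(a,e), above(e,a), holds(a,c), holds(b,b), holds(e,a), holds(e,e), linked(a,a), linked(b,a), marked(a,a), marked(b,e), marked(e,a), marked(e,b)}
3. flip(d,a)  →  {above(a,e), above(e,a), holds(a,c), holds(b,b), holds(e,a), holds(e,e), linked(a,a), linked(b,a), marked(a,a), marked(b,e), marked(d,d), marked(e,a), marked(e,b)}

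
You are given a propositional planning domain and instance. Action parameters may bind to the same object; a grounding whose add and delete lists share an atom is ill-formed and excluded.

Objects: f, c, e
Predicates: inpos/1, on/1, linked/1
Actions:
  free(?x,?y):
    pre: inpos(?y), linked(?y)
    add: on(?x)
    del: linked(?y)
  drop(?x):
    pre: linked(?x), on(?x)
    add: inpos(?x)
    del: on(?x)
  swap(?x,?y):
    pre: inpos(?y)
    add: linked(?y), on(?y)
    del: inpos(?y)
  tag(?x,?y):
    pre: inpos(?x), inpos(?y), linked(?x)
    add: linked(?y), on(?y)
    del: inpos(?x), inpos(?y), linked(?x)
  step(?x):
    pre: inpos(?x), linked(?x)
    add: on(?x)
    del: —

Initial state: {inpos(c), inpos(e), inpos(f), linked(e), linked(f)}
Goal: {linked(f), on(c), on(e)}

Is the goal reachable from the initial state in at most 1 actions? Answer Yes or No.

1. free(c,e)  →  {inpos(c), inpos(e), inpos(f), linked(f), on(c)}
2. swap(f,e)  →  {inpos(c), inpos(f), linked(e), linked(f), on(c), on(e)}
optimal plan length = 2; 2 > 1

No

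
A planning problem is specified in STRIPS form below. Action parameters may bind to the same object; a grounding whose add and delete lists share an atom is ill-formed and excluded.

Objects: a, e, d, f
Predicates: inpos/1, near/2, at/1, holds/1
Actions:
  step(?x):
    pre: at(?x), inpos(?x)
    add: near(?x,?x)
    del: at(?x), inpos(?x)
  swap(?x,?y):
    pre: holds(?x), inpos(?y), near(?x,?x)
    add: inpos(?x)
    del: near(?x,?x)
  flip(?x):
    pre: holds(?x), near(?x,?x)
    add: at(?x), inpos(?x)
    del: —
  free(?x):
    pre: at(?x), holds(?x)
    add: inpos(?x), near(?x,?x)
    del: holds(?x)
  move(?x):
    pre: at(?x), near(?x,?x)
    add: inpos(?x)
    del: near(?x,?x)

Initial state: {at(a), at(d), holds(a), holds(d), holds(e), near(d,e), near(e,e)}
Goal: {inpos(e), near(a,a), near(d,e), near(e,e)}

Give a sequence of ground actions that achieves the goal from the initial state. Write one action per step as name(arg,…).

1. flip(e)  →  {at(a), at(d), at(e), holds(a), holds(d), holds(e), inpos(e), near(d,e), near(e,e)}
2. free(a)  →  {at(a), at(d), at(e), holds(d), holds(e), inpos(a), inpos(e), near(a,a), near(d,e), near(e,e)}

flip(e); free(a)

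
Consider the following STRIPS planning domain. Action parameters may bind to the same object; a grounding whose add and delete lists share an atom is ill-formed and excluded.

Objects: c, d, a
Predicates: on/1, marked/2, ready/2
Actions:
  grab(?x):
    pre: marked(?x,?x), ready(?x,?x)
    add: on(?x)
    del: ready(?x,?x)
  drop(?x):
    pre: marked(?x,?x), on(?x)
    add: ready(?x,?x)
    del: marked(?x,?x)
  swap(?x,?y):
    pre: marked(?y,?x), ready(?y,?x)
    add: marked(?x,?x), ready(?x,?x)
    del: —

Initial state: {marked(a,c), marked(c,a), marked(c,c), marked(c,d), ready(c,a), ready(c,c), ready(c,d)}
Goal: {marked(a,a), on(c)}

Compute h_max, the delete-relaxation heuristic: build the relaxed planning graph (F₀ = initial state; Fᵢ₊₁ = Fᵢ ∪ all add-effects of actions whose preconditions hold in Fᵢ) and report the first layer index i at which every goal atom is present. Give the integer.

F0 = init (7 atoms)
F1 = F0 ∪ {marked(a,a), marked(d,d), on(c), ready(a,a), ready(d,d)}  (12 atoms)
goal ⊆ F1  ⇒  h_max = 1

1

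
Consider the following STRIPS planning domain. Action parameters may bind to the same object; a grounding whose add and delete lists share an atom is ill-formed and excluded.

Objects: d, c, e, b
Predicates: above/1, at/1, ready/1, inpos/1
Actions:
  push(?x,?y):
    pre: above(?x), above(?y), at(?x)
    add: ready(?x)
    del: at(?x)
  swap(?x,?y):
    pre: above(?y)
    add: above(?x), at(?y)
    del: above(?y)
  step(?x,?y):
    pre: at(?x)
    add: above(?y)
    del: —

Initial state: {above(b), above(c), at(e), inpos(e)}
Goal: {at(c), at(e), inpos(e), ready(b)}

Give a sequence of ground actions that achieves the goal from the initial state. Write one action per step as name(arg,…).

swap(d,b); swap(b,c); push(b,d)

1. swap(d,b)  →  {above(c), above(d), at(b), at(e), inpos(e)}
2. swap(b,c)  →  {above(b), above(d), at(b), at(c), at(e), inpos(e)}
3. push(b,d)  →  {above(b), above(d), at(c), at(e), inpos(e), ready(b)}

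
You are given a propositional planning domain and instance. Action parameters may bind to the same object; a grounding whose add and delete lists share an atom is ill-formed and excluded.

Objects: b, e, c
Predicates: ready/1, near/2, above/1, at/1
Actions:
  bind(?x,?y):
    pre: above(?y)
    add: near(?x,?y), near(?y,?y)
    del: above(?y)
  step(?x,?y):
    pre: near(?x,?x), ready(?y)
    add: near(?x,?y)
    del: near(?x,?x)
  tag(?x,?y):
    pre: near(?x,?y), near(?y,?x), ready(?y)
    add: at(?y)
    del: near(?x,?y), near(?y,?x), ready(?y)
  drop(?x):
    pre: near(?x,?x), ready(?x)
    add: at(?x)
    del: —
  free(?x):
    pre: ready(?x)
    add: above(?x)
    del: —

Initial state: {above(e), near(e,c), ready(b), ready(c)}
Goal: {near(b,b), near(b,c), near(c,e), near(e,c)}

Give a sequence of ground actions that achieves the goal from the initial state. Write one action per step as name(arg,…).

bind(c,e); free(b); bind(b,b); free(c); bind(b,c)

1. bind(c,e)  →  {near(c,e), near(e,c), near(e,e), ready(b), ready(c)}
2. free(b)  →  {above(b), near(c,e), near(e,c), near(e,e), ready(b), ready(c)}
3. bind(b,b)  →  {near(b,b), near(c,e), near(e,c), near(e,e), ready(b), ready(c)}
4. free(c)  →  {above(c), near(b,b), near(c,e), near(e,c), near(e,e), ready(b), ready(c)}
5. bind(b,c)  →  {near(b,b), near(b,c), near(c,c), near(c,e), near(e,c), near(e,e), ready(b), ready(c)}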